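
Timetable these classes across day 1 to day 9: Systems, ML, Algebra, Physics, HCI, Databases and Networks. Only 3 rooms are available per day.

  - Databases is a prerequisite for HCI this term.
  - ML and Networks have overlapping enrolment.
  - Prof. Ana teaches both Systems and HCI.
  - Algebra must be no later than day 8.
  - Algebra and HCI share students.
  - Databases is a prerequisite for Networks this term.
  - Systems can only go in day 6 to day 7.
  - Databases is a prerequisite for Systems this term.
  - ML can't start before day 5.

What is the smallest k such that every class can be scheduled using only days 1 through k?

The precedence chain requires at least 2 distinct days.
With at most 3 per day and 7 classes, at least 3 days are needed.
Systems can't be placed before day 6, so the schedule must run through at least day 6.
6 works (last occupied day: day 6): for example Physics in day 1; Algebra in day 1; Systems in day 6; HCI in day 2; ML in day 5; Databases in day 1; Networks in day 2.

6 days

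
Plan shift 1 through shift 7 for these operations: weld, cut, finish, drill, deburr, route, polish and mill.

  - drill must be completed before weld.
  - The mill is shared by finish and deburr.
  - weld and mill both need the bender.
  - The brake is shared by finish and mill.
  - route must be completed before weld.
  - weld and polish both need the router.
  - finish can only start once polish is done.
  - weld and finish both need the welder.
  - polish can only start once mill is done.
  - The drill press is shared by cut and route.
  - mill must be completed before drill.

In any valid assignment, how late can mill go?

Downstream work caps mill at shift 5.
mill at shift 4 is achievable: finish in shift 7; cut in shift 2; route in shift 1; deburr in shift 1; weld in shift 6; polish in shift 5; mill in shift 4; drill in shift 5.
Nothing later works — the conflict constraints rule out every shift after shift 4.

shift 4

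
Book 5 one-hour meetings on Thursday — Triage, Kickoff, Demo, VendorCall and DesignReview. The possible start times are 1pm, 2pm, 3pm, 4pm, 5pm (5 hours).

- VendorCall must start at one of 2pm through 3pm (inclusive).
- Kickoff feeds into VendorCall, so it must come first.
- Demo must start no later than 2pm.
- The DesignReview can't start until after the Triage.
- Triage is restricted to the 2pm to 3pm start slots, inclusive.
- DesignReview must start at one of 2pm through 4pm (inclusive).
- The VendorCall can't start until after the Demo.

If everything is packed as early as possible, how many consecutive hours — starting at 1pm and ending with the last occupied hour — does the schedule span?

The precedence chain requires at least 2 distinct hours.
Propagating the time windows through the other constraints, DesignReview can't land before 3pm — that is hour 3 counting from 1pm — so the schedule must run through at least 3 hours.
3 works (last occupied hour: 3pm): for example DesignReview -> 3pm, Demo -> 1pm, Triage -> 2pm, VendorCall -> 2pm, Kickoff -> 1pm.

3 hours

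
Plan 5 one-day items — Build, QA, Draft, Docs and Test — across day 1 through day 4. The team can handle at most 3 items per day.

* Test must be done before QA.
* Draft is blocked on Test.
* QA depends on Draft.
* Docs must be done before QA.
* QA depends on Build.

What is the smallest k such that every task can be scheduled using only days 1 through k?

The precedence chain requires at least 3 distinct days.
With at most 3 per day and 5 tasks, at least 2 days are needed.
3 works (last occupied day: day 3): for example Build=day 1; Docs=day 1; Draft=day 2; QA=day 3; Test=day 1.

3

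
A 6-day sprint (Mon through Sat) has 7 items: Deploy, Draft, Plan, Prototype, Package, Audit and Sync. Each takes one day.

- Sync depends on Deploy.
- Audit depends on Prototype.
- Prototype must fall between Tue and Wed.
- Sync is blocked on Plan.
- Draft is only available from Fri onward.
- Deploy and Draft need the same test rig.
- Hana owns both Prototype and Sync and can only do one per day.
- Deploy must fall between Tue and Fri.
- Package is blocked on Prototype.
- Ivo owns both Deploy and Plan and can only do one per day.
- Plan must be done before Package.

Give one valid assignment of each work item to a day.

Prototype -> Tue, Deploy -> Tue, Plan -> Mon, Package -> Wed, Draft -> Fri, Audit -> Wed, Sync -> Wed

Checking: Plan(Mon) before Package(Wed); Prototype(Tue) before Audit(Wed); Prototype(Tue) before Package(Wed); Deploy(Tue) before Sync(Wed); Plan(Mon) before Sync(Wed); Deploy(Tue) != Plan(Mon); Deploy(Tue) != Draft(Fri); Prototype(Tue) != Sync(Wed); Draft=Fri in [Fri,Sat]; Deploy=Tue in [Tue,Fri]; Prototype=Tue in [Tue,Wed].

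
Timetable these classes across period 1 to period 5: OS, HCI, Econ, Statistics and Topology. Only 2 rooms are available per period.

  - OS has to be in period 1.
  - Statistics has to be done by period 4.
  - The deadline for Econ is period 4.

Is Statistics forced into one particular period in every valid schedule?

Statistics can be period 1 (e.g. OS=period 1, Topology=period 3, Econ=period 2, HCI=period 2, Statistics=period 1) or period 2 (e.g. Econ=period 1; OS=period 1; Statistics=period 2; HCI=period 2; Topology=period 3).

No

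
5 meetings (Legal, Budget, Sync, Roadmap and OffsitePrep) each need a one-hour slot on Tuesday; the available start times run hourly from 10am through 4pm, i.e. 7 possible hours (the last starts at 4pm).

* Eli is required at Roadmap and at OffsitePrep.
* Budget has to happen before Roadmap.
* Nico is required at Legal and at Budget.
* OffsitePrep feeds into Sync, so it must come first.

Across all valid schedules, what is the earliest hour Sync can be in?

Precedence pushes Sync to at least 11am.
Sync at 11am is achievable: Roadmap -> 11am; Legal -> 11am; OffsitePrep -> 10am; Sync -> 11am; Budget -> 10am.

11am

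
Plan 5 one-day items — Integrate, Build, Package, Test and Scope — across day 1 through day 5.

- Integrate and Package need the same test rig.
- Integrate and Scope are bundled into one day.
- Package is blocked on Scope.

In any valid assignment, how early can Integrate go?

Integrate must be in the same day as Scope, which can't be after day 4, so Integrate is at most day 4.
Integrate at day 1 is achievable: Package=day 2; Build=day 1; Test=day 1; Integrate=day 1; Scope=day 1.

day 1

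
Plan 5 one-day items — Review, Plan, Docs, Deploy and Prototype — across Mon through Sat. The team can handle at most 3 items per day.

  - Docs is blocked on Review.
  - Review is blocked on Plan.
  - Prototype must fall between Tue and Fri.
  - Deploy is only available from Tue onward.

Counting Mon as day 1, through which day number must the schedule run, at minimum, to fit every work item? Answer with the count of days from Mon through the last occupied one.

3

The precedence chain requires at least 3 distinct days.
With at most 3 per day and 5 work items, at least 2 days are needed.
3 works (last occupied day: Wed): for example Plan in Mon, Review in Tue, Docs in Wed, Prototype in Tue, Deploy in Tue.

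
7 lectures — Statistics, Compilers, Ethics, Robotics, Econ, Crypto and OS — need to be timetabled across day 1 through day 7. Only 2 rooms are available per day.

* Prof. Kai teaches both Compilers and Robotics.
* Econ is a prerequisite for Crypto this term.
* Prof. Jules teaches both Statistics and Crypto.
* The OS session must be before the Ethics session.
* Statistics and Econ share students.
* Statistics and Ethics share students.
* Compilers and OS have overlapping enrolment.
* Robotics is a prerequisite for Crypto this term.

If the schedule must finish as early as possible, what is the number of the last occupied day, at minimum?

day 4

The precedence chain requires at least 2 distinct days.
With at most 2 per day and 7 lectures, at least 4 days are needed.
4 works (last occupied day: day 4): for example Statistics=day 4; Econ=day 1; Ethics=day 3; Compilers=day 3; OS=day 2; Crypto=day 2; Robotics=day 1.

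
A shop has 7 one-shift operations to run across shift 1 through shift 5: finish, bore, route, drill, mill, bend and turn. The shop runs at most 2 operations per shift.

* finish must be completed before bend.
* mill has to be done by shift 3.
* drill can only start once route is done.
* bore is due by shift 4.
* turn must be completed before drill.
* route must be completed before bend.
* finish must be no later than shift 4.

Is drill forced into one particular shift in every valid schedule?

drill can be shift 2 (e.g. mill=shift 2; bore=shift 3; drill=shift 2; route=shift 1; turn=shift 1; bend=shift 4; finish=shift 3) or shift 3 (e.g. bend=shift 4, turn=shift 2, mill=shift 1, finish=shift 1, drill=shift 3, bore=shift 3, route=shift 2).

No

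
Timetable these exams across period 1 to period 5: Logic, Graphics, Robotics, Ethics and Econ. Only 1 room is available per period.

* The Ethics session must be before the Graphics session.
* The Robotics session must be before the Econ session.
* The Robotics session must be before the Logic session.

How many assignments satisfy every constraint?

20

Splitting on Logic: it can be period 2 (3), period 3 (5), period 4 (6), period 5 (6). Listing each branch's schedules as (Graphics, Robotics, Ethics, Econ) by period number:
Logic=period 2: (4,1,3,5) (5,1,3,4) (5,1,4,3) — 3.
Logic=period 3: (4,1,2,5) (4,2,1,5) (5,1,2,4) (5,1,4,2) (5,2,1,4) — 5.
Logic=period 4: (2,3,1,5) (3,1,2,5) (3,2,1,5) (5,1,2,3) (5,1,3,2) (5,2,1,3) — 6.
Logic=period 5: (2,3,1,4) (3,1,2,4) (3,2,1,4) (4,1,2,3) (4,1,3,2) (4,2,1,3) — 6.
Summing: 3 + 5 + 6 + 6 = 20.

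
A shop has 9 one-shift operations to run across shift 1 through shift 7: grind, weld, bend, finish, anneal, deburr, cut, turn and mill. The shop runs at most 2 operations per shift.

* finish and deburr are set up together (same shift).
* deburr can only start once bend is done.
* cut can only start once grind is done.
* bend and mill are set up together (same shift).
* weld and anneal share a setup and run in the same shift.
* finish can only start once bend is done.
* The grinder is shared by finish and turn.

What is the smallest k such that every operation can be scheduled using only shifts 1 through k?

The precedence chain requires at least 2 distinct shifts.
With at most 2 per shift and 9 operations, at least 5 shifts are needed.
5 works (last occupied shift: shift 5): for example anneal -> shift 5, finish -> shift 3, grind -> shift 2, cut -> shift 4, weld -> shift 5, mill -> shift 1, turn -> shift 2, bend -> shift 1, deburr -> shift 3.

5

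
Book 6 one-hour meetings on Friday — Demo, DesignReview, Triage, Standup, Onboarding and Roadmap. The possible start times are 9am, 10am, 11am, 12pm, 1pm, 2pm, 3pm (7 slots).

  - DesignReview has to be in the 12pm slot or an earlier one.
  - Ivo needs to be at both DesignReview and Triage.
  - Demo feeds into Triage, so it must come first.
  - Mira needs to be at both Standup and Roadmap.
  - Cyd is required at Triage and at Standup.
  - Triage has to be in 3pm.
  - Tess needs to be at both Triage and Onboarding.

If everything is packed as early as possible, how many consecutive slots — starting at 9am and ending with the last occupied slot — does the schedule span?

7 slots

The precedence chain requires at least 2 distinct slots.
Triage can't be placed before 3pm — that is slot 7 counting from 9am — so the schedule must run through at least 7 slots.
7 works (last occupied slot: 3pm): for example DesignReview -> 9am, Roadmap -> 10am, Onboarding -> 9am, Demo -> 9am, Triage -> 3pm, Standup -> 9am.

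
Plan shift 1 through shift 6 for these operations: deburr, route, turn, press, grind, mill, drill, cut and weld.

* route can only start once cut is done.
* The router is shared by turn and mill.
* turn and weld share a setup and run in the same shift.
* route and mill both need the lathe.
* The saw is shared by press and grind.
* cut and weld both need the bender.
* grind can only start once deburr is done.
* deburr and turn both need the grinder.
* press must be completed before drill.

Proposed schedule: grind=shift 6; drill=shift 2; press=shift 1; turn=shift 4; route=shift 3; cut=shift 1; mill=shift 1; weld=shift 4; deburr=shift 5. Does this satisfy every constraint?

deburr and turn both need the grinder — holds.
route and mill both need the lathe — holds.
route can only start once cut is done — holds.
press must be completed before drill — holds.
grind can only start once deburr is done — holds.
The router is shared by turn and mill — holds.
turn and weld share a setup and run in the same shift — holds.
cut and weld both need the bender — holds.
The saw is shared by press and grind — holds.

Valid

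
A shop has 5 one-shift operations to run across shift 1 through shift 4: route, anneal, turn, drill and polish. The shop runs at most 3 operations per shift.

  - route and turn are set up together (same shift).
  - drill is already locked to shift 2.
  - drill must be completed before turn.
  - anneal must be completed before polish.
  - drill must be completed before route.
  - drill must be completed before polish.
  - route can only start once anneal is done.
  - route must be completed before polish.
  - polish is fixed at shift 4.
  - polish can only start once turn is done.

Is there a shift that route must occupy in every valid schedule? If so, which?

shift 3

drill is fixed at shift 2 and must come before route, so route is at least shift 3.
polish is fixed at shift 4 and must come after route, so route is at most shift 3.
So route must be shift 3.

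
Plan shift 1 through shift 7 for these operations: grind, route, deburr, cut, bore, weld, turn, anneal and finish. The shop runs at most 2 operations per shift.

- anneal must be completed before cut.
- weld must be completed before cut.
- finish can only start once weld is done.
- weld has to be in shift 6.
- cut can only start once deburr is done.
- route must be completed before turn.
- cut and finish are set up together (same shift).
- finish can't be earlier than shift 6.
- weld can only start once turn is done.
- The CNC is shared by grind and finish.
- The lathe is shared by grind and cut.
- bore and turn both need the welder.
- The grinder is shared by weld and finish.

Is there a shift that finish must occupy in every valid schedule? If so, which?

finish's window is shift 6–shift 7.
weld is fixed at shift 6, and finish can't share a shift with weld.
So finish must be shift 7.

shift 7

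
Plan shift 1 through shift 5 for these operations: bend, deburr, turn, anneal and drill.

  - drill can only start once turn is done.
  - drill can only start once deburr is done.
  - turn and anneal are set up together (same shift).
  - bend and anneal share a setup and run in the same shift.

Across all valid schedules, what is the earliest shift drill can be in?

shift 2

Precedence pushes drill to at least shift 2.
drill at shift 2 is achievable: drill in shift 2; turn in shift 1; deburr in shift 1; bend in shift 1; anneal in shift 1.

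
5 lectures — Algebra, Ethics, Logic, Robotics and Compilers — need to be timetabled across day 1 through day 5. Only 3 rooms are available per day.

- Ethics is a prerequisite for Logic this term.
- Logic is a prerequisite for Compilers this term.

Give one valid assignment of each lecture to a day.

Compilers=day 3; Ethics=day 1; Robotics=day 1; Algebra=day 1; Logic=day 2

Checking: Ethics(day 1) before Logic(day 2); Logic(day 2) before Compilers(day 3); max 3 per day (cap 3).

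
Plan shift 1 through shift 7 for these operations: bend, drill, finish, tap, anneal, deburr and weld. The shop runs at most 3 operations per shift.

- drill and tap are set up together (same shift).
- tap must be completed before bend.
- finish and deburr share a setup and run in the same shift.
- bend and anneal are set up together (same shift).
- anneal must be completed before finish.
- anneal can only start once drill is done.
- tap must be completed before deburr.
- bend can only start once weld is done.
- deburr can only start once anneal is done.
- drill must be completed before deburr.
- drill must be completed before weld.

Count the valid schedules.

Splitting on bend: it can be shift 3 (4), shift 4 (9), shift 5 (12), shift 6 (10). Listing each branch's schedules as (drill, finish, tap, anneal, deburr, weld) by shift number:
bend=shift 3: (1,4,1,3,4,2) (1,5,1,3,5,2) (1,6,1,3,6,2) (1,7,1,3,7,2) — 4.
bend=shift 4: (1,5,1,4,5,2) (1,5,1,4,5,3) (1,6,1,4,6,2) (1,6,1,4,6,3) (1,7,1,4,7,2) (1,7,1,4,7,3) (2,5,2,4,5,3) (2,6,2,4,6,3) (2,7,2,4,7,3) — 9.
bend=shift 5: (1,6,1,5,6,2) (1,6,1,5,6,3) (1,6,1,5,6,4) (1,7,1,5,7,2) (1,7,1,5,7,3) (1,7,1,5,7,4) (2,6,2,5,6,3) (2,6,2,5,6,4) (2,7,2,5,7,3) (2,7,2,5,7,4) (3,6,3,5,6,4) (3,7,3,5,7,4) — 12.
bend=shift 6: (1,7,1,6,7,2) (1,7,1,6,7,3) (1,7,1,6,7,4) (1,7,1,6,7,5) (2,7,2,6,7,3) (2,7,2,6,7,4) (2,7,2,6,7,5) (3,7,3,6,7,4) (3,7,3,6,7,5) (4,7,4,6,7,5) — 10.
Summing: 4 + 9 + 12 + 10 = 35.

35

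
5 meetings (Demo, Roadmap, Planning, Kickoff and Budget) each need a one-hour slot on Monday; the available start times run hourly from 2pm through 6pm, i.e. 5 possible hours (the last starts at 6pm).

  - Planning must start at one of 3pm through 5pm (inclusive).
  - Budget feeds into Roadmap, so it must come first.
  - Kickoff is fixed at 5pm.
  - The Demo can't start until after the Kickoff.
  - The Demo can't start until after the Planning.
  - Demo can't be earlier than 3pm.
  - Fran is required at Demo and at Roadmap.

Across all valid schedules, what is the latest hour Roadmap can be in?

Precedence pushes Roadmap to at least 3pm.
Roadmap at 5pm is achievable: Roadmap -> 5pm, Demo -> 6pm, Planning -> 3pm, Budget -> 2pm, Kickoff -> 5pm.
Nothing later works — the conflict constraints rule out every hour after 5pm.

5pm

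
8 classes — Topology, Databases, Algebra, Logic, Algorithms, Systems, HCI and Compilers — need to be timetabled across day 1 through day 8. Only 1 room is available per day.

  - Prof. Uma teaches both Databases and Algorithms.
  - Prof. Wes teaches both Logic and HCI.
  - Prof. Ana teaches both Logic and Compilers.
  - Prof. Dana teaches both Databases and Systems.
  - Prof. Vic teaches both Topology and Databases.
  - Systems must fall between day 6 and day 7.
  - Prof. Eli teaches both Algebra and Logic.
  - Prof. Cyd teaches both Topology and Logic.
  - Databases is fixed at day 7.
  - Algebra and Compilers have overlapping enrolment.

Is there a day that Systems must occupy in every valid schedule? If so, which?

day 6

Systems's window is day 6–day 7.
Databases is fixed at day 7, and Systems can't share a day with Databases.
So Systems must be day 6.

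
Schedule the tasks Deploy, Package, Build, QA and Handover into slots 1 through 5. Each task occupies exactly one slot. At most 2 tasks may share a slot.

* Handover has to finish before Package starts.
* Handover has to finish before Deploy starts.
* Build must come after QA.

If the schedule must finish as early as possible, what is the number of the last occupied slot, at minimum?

3

The precedence chain requires at least 2 distinct slots.
With at most 2 per slot and 5 tasks, at least 3 slots are needed.
3 works (last occupied slot: 3): for example QA in 1, Build in 3, Deploy in 2, Package in 2, Handover in 1.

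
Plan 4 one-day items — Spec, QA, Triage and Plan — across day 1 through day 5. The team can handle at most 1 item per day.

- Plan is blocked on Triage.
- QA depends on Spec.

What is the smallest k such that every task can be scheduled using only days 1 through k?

4 days

The precedence chain requires at least 2 distinct days.
With at most 1 per day and 4 tasks, at least 4 days are needed.
4 works (last occupied day: day 4): for example Spec=day 1, QA=day 2, Triage=day 3, Plan=day 4.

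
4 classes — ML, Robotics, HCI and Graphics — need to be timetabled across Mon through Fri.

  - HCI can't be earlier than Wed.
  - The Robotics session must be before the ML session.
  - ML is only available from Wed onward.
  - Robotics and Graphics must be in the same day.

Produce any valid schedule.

Graphics -> Mon; ML -> Wed; HCI -> Wed; Robotics -> Mon

Checking: Robotics(Mon) before ML(Wed); Robotics = Graphics = Mon; ML=Wed in [Wed,Fri]; HCI=Wed in [Wed,Fri].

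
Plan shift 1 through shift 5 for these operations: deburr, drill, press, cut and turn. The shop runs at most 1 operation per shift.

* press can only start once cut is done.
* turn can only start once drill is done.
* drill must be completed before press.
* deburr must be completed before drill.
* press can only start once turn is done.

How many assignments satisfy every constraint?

4

Enumerating: turn -> shift 3; deburr -> shift 1; drill -> shift 2; press -> shift 5; cut -> shift 4 | drill -> shift 2; press -> shift 5; turn -> shift 4; deburr -> shift 1; cut -> shift 3 | turn in shift 4, drill in shift 3, deburr in shift 1, press in shift 5, cut in shift 2 | press=shift 5; drill=shift 3; deburr=shift 2; cut=shift 1; turn=shift 4.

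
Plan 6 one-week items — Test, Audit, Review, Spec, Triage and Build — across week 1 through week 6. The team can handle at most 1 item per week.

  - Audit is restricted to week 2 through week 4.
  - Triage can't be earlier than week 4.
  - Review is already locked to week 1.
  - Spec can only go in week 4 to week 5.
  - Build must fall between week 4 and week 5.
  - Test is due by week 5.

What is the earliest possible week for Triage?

week 6

Triage is available from week 4.
Triage at week 6 is achievable: Audit in week 2, Test in week 3, Triage in week 6, Build in week 5, Spec in week 4, Review in week 1.
Nothing earlier works — the capacity limit rule out every week before week 6.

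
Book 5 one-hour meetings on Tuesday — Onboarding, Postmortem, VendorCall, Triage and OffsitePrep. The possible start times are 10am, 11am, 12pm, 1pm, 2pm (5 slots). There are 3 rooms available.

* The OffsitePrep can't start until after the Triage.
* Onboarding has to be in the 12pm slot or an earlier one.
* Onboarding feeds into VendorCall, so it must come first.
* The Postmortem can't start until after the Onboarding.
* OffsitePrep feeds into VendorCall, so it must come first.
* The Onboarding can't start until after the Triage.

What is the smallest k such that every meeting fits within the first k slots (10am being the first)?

3

The precedence chain requires at least 3 distinct slots.
With at most 3 per slot and 5 meetings, at least 2 slots are needed.
3 works (last occupied slot: 12pm): for example Onboarding -> 11am; Triage -> 10am; OffsitePrep -> 11am; VendorCall -> 12pm; Postmortem -> 12pm.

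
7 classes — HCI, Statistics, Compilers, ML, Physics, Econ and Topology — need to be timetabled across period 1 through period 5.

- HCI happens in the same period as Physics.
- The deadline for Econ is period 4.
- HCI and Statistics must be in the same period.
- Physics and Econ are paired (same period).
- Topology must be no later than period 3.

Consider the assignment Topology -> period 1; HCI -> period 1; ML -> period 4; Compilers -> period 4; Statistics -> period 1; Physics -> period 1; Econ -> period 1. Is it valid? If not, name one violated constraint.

Valid

Physics and Econ are paired (same period) — holds.
Topology must be no later than period 3 — holds.
HCI and Statistics must be in the same period — holds.
HCI happens in the same period as Physics — holds.
The deadline for Econ is period 4 — holds.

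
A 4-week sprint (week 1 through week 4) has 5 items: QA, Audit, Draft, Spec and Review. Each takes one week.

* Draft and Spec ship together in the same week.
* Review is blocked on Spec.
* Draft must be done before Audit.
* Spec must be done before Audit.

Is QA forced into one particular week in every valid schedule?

No

QA can be week 1 (e.g. Draft=week 1; Spec=week 1; Audit=week 2; QA=week 1; Review=week 2) or week 2 (e.g. Draft=week 1; Audit=week 2; QA=week 2; Spec=week 1; Review=week 2).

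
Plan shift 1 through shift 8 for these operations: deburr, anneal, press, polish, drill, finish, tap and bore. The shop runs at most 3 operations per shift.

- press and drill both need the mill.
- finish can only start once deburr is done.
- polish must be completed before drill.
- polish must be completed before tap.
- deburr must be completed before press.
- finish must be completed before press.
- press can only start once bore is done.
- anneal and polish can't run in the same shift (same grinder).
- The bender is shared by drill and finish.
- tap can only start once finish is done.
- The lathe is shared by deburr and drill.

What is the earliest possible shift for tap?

shift 3

Precedence pushes tap to at least shift 3.
tap at shift 3 is achievable: drill in shift 4, polish in shift 1, finish in shift 2, deburr in shift 1, bore in shift 1, press in shift 3, anneal in shift 2, tap in shift 3.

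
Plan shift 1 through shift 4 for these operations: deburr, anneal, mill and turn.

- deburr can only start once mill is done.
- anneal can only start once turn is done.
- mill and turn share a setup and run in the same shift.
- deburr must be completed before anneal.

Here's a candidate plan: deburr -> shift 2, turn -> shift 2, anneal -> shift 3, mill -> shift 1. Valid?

anneal can only start once turn is done — holds.
deburr can only start once mill is done — holds.
mill and turn share a setup and run in the same shift — violated.
deburr must be completed before anneal — holds.

Invalid. mill and turn share a setup and run in the same shift.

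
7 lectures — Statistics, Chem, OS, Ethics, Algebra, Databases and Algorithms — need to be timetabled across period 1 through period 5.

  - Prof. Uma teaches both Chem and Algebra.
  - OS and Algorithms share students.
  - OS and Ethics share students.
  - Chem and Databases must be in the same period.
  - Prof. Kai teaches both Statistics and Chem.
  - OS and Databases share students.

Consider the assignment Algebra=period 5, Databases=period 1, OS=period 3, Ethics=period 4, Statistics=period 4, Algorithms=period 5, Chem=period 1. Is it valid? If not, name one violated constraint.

Prof. Uma teaches both Chem and Algebra — holds.
OS and Databases share students — holds.
OS and Ethics share students — holds.
OS and Algorithms share students — holds.
Chem and Databases must be in the same period — holds.
Prof. Kai teaches both Statistics and Chem — holds.

Yes, all constraints hold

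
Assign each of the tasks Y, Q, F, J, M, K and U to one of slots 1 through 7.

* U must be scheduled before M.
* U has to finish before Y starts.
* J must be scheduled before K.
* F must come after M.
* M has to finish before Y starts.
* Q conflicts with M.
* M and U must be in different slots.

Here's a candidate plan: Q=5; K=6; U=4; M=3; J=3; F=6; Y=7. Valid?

Invalid. U must be scheduled before M.

M and U must be in different slots — holds.
U has to finish before Y starts — holds.
F must come after M — holds.
Q conflicts with M — holds.
U must be scheduled before M — violated.
J must be scheduled before K — holds.
M has to finish before Y starts — holds.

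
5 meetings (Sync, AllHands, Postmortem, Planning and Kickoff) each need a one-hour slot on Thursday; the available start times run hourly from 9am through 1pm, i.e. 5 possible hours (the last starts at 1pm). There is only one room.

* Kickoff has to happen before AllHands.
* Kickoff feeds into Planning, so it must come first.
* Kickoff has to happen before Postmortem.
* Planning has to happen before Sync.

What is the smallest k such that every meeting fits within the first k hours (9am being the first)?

The precedence chain requires at least 3 distinct hours.
With at most 1 per hour and 5 meetings, at least 5 hours are needed.
5 works (last occupied hour: 1pm): for example Sync -> 11am; Planning -> 10am; AllHands -> 12pm; Kickoff -> 9am; Postmortem -> 1pm.

5 hours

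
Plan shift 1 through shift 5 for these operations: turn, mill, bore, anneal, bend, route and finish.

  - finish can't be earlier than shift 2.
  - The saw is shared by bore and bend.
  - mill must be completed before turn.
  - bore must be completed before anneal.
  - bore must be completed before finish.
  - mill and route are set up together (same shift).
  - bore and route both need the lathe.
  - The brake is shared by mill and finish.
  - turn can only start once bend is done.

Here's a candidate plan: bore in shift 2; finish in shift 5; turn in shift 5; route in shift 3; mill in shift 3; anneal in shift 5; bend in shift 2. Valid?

mill must be completed before turn — holds.
bore and route both need the lathe — holds.
The brake is shared by mill and finish — holds.
bore must be completed before anneal — holds.
turn can only start once bend is done — holds.
finish can't be earlier than shift 2 — holds.
bore must be completed before finish — holds.
The saw is shared by bore and bend — violated.
mill and route are set up together (same shift) — holds.

No. The saw is shared by bore and bend is not satisfied.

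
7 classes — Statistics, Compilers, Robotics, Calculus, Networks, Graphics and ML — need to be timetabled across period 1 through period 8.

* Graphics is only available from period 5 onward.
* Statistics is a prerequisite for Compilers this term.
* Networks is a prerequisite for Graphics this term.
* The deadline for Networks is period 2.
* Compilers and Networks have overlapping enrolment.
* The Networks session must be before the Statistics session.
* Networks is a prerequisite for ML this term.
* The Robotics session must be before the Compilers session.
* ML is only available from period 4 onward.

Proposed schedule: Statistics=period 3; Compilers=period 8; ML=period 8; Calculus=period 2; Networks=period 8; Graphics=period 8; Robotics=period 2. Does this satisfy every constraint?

No. Compilers and Networks have overlapping enrolment is not satisfied.

Graphics is only available from period 5 onward — holds.
ML is only available from period 4 onward — holds.
Networks is a prerequisite for Graphics this term — violated.
The deadline for Networks is period 2 — violated.
Compilers and Networks have overlapping enrolment — violated.
The Networks session must be before the Statistics session — violated.
Networks is a prerequisite for ML this term — violated.
The Robotics session must be before the Compilers session — holds.
Statistics is a prerequisite for Compilers this term — holds.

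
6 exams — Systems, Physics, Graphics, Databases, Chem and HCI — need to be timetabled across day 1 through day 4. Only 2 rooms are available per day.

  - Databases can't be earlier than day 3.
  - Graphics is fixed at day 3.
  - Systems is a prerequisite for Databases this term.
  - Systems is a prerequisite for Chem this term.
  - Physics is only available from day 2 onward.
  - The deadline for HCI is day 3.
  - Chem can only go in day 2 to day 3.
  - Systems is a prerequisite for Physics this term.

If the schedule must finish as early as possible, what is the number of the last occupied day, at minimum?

3

The precedence chain requires at least 2 distinct days.
With at most 2 per day and 6 exams, at least 3 days are needed.
Graphics can't be placed before day 3, so the schedule must run through at least day 3.
3 works (last occupied day: day 3): for example HCI in day 1; Systems in day 1; Physics in day 2; Graphics in day 3; Databases in day 3; Chem in day 2.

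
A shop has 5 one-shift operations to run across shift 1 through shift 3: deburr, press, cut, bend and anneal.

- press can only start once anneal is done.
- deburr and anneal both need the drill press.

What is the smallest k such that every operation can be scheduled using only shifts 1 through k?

The precedence chain requires at least 2 distinct shifts.
2 works (last occupied shift: shift 2): for example press in shift 2, anneal in shift 1, bend in shift 1, deburr in shift 2, cut in shift 1.

2 shifts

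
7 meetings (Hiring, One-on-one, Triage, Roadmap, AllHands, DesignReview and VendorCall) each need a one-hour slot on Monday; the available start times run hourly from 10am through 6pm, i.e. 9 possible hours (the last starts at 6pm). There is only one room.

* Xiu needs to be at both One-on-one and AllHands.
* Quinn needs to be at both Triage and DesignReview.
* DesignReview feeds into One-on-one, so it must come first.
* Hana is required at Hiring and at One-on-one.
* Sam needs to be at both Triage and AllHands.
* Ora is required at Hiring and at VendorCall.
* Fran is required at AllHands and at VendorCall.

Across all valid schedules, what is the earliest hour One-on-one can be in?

11am

Precedence pushes One-on-one to at least 11am.
One-on-one at 11am is achievable: AllHands in 3pm; VendorCall in 4pm; Hiring in 12pm; Roadmap in 2pm; Triage in 1pm; One-on-one in 11am; DesignReview in 10am.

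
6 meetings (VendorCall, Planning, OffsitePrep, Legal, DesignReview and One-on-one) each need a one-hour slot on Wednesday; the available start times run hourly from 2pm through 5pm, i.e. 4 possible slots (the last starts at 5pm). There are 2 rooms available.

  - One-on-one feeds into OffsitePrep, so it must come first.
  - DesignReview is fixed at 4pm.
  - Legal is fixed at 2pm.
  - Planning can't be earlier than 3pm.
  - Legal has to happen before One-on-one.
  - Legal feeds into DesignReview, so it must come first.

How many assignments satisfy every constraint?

19

Splitting on VendorCall: it can be 2pm (7), 3pm (5), 4pm (2), 5pm (5). Listing each branch's schedules as (Planning, OffsitePrep, Legal, DesignReview, One-on-one):
VendorCall=2pm: (3pm,4pm,2pm,4pm,3pm) (3pm,5pm,2pm,4pm,3pm) (3pm,5pm,2pm,4pm,4pm) (4pm,5pm,2pm,4pm,3pm) (5pm,4pm,2pm,4pm,3pm) (5pm,5pm,2pm,4pm,3pm) (5pm,5pm,2pm,4pm,4pm) — 7.
VendorCall=3pm: (3pm,5pm,2pm,4pm,4pm) (4pm,5pm,2pm,4pm,3pm) (5pm,4pm,2pm,4pm,3pm) (5pm,5pm,2pm,4pm,3pm) (5pm,5pm,2pm,4pm,4pm) — 5.
VendorCall=4pm: (3pm,5pm,2pm,4pm,3pm) (5pm,5pm,2pm,4pm,3pm) — 2.
VendorCall=5pm: (3pm,4pm,2pm,4pm,3pm) (3pm,5pm,2pm,4pm,3pm) (3pm,5pm,2pm,4pm,4pm) (4pm,5pm,2pm,4pm,3pm) (5pm,4pm,2pm,4pm,3pm) — 5.
Summing: 7 + 5 + 2 + 5 = 19.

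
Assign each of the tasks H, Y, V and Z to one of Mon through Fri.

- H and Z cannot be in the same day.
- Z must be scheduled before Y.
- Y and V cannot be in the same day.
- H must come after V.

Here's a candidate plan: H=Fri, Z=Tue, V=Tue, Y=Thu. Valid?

H must come after V — holds.
Y and V cannot be in the same day — holds.
H and Z cannot be in the same day — holds.
Z must be scheduled before Y — holds.

Yes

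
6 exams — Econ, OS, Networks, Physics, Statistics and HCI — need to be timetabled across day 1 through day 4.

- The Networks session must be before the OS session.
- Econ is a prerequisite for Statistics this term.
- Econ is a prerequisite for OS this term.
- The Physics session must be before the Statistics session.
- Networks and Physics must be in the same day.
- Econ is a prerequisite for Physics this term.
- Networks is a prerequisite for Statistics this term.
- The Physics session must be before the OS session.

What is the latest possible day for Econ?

Downstream work caps Econ at day 2.
Econ at day 2 is achievable: Statistics in day 4, OS in day 4, Networks in day 3, HCI in day 1, Econ in day 2, Physics in day 3.

day 2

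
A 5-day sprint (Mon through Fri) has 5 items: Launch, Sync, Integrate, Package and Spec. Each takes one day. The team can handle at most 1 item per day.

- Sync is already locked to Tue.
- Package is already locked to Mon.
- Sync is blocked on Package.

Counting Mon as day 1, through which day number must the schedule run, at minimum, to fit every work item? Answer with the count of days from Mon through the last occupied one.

5 days

The precedence chain requires at least 2 distinct days.
With at most 1 per day and 5 work items, at least 5 days are needed.
5 works (last occupied day: Fri): for example Sync -> Tue; Spec -> Fri; Integrate -> Thu; Launch -> Wed; Package -> Mon.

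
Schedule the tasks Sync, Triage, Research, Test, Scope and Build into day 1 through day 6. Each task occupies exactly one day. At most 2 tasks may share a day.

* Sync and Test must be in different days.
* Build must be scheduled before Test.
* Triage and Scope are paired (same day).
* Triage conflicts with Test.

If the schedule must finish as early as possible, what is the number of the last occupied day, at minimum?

3

The precedence chain requires at least 2 distinct days.
With at most 2 per day and 6 tasks, at least 3 days are needed.
3 works (last occupied day: day 3): for example Triage -> day 3, Research -> day 2, Test -> day 2, Scope -> day 3, Build -> day 1, Sync -> day 1.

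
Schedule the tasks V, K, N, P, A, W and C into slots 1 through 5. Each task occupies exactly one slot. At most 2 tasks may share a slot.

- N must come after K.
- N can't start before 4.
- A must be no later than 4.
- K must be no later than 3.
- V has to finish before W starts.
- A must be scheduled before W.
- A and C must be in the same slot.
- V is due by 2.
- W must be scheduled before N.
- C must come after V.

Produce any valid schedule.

K -> 1, C -> 2, P -> 3, A -> 2, N -> 4, V -> 1, W -> 3

Checking: V(1) before C(2); A(2) before W(3); K(1) before N(4); V(1) before W(3); W(3) before N(4); A = C = 2; N=4 in [4,5]; A=2 in [1,4]; K=1 in [1,3]; V=1 in [1,2]; max 2 per slot (cap 2).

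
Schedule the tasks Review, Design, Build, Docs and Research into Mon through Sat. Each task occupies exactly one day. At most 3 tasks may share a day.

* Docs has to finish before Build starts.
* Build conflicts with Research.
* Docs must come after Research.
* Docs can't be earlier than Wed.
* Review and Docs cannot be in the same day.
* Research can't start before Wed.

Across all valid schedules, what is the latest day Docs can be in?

Docs is available from Wed; precedence pushes Docs to at least Thu; downstream work caps Docs at Fri.
Docs at Fri is achievable: Research -> Wed, Design -> Mon, Docs -> Fri, Build -> Sat, Review -> Mon.

Fri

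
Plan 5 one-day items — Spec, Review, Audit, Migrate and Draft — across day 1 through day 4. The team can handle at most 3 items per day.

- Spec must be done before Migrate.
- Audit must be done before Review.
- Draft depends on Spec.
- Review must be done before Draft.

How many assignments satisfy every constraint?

23

Splitting on Spec: it can be day 1 (12), day 2 (8), day 3 (3). Listing each branch's schedules as (Review, Audit, Migrate, Draft) by day number:
Spec=day 1: (2,1,2,3) (2,1,2,4) (2,1,3,3) (2,1,3,4) (2,1,4,3) (2,1,4,4) (3,1,2,4) (3,1,3,4) (3,1,4,4) (3,2,2,4) (3,2,3,4) (3,2,4,4) — 12.
Spec=day 2: (2,1,3,3) (2,1,3,4) (2,1,4,3) (2,1,4,4) (3,1,3,4) (3,1,4,4) (3,2,3,4) (3,2,4,4) — 8.
Spec=day 3: (2,1,4,4) (3,1,4,4) (3,2,4,4) — 3.
Summing: 12 + 8 + 3 = 23.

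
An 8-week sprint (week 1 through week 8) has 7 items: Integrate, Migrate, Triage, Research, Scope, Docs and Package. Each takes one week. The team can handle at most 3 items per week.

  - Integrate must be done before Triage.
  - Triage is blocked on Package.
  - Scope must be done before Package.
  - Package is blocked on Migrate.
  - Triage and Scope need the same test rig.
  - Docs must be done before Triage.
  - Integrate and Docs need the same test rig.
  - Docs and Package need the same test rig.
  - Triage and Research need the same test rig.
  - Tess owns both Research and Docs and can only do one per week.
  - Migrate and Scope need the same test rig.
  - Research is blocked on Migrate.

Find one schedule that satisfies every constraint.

Docs in week 2, Migrate in week 1, Package in week 3, Integrate in week 1, Research in week 3, Triage in week 4, Scope in week 2

Checking: Integrate(week 1) before Triage(week 4); Migrate(week 1) before Research(week 3); Migrate(week 1) before Package(week 3); Package(week 3) before Triage(week 4); Docs(week 2) before Triage(week 4); Scope(week 2) before Package(week 3); Triage(week 4) != Research(week 3); Docs(week 2) != Package(week 3); Integrate(week 1) != Docs(week 2); Triage(week 4) != Scope(week 2); Migrate(week 1) != Scope(week 2); Research(week 3) != Docs(week 2); max 2 per week (cap 3).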